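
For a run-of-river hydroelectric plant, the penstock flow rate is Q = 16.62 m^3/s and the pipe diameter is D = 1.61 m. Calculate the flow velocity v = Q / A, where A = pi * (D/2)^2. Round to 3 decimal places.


Compute pipe cross-sectional area:
  A = pi * (D/2)^2 = pi * (1.61/2)^2 = 2.0358 m^2
Calculate velocity:
  v = Q / A = 16.62 / 2.0358
  v = 8.164 m/s

8.164


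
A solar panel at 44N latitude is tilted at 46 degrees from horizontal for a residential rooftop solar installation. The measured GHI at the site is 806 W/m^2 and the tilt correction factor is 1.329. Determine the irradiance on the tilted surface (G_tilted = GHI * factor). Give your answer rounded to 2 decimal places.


Identify the given values:
  GHI = 806 W/m^2, tilt correction factor = 1.329
Apply the formula G_tilted = GHI * factor:
  G_tilted = 806 * 1.329
  G_tilted = 1071.17 W/m^2

1071.17


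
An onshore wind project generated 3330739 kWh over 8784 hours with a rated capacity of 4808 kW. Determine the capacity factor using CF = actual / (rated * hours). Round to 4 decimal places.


Capacity factor = actual output / maximum possible output
Maximum possible = rated * hours = 4808 * 8784 = 42233472 kWh
CF = 3330739 / 42233472
CF = 0.0789

0.0789


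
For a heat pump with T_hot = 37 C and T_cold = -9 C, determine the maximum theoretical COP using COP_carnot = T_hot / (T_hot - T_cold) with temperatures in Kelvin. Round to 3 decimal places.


Convert to Kelvin:
  T_hot = 37 + 273.15 = 310.15 K
  T_cold = -9 + 273.15 = 264.15 K
Apply Carnot COP formula:
  COP = T_hot_K / (T_hot_K - T_cold_K) = 310.15 / 46.0
  COP = 6.742

6.742


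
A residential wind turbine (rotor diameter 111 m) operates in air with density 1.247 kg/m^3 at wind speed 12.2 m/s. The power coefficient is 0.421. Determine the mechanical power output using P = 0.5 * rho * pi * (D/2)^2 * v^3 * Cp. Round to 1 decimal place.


Step 1 -- Compute swept area:
  A = pi * (D/2)^2 = pi * (111/2)^2 = 9676.89 m^2
Step 2 -- Apply wind power equation:
  P = 0.5 * rho * A * v^3 * Cp
  v^3 = 12.2^3 = 1815.848
  P = 0.5 * 1.247 * 9676.89 * 1815.848 * 0.421
  P = 4612473.5 W

4612473.5


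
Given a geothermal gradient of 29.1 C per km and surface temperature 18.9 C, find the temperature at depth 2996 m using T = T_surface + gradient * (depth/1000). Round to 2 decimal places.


Convert depth to km: 2996 / 1000 = 2.996 km
Temperature increase = gradient * depth_km = 29.1 * 2.996 = 87.18 C
Temperature at depth = T_surface + delta_T = 18.9 + 87.18
T = 106.08 C

106.08


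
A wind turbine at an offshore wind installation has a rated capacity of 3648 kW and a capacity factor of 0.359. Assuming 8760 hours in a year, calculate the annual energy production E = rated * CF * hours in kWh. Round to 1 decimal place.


Annual energy = rated_kW * capacity_factor * hours_per_year
Given: P_rated = 3648 kW, CF = 0.359, hours = 8760
E = 3648 * 0.359 * 8760
E = 11472376.3 kWh

11472376.3


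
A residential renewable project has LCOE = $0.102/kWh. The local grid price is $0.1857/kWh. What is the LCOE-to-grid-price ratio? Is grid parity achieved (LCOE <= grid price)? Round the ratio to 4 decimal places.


Compare LCOE to grid price:
  LCOE = $0.102/kWh, Grid price = $0.1857/kWh
  Ratio = LCOE / grid_price = 0.102 / 0.1857 = 0.5493
  Grid parity achieved (ratio <= 1)? yes

0.5493


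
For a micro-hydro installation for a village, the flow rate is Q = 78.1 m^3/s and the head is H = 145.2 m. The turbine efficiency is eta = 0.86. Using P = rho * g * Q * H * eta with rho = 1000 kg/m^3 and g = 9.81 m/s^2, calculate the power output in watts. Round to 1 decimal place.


Apply the hydropower formula P = rho * g * Q * H * eta
rho * g = 1000 * 9.81 = 9810.0
P = 9810.0 * 78.1 * 145.2 * 0.86
P = 95672056.4 W

95672056.4


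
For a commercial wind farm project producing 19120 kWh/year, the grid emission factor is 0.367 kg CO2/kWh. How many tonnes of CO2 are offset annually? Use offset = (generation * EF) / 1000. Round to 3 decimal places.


CO2 offset in kg = generation * emission_factor
CO2 offset = 19120 * 0.367 = 7017.04 kg
Convert to tonnes:
  CO2 offset = 7017.04 / 1000 = 7.017 tonnes

7.017


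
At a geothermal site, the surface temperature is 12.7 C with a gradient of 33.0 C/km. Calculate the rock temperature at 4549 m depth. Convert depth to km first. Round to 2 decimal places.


Convert depth to km: 4549 / 1000 = 4.549 km
Temperature increase = gradient * depth_km = 33.0 * 4.549 = 150.12 C
Temperature at depth = T_surface + delta_T = 12.7 + 150.12
T = 162.82 C

162.82


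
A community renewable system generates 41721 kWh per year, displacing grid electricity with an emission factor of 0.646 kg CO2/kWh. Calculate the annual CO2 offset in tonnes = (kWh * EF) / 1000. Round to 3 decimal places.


CO2 offset in kg = generation * emission_factor
CO2 offset = 41721 * 0.646 = 26951.77 kg
Convert to tonnes:
  CO2 offset = 26951.77 / 1000 = 26.952 tonnes

26.952


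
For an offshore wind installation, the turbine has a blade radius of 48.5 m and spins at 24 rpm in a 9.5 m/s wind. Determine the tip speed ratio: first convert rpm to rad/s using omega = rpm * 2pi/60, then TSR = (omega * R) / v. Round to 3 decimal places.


Convert rotational speed to rad/s:
  omega = 24 * 2 * pi / 60 = 2.5133 rad/s
Compute tip speed:
  v_tip = omega * R = 2.5133 * 48.5 = 121.894 m/s
Tip speed ratio:
  TSR = v_tip / v_wind = 121.894 / 9.5 = 12.831

12.831


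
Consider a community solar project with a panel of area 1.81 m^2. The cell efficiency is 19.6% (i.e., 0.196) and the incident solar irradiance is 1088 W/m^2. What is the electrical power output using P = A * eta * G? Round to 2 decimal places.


Use the solar power formula P = A * eta * G.
Given: A = 1.81 m^2, eta = 0.196, G = 1088 W/m^2
P = 1.81 * 0.196 * 1088
P = 385.98 W

385.98


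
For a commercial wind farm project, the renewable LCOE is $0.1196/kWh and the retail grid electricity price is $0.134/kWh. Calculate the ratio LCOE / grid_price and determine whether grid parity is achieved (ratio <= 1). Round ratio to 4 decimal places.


Compare LCOE to grid price:
  LCOE = $0.1196/kWh, Grid price = $0.134/kWh
  Ratio = LCOE / grid_price = 0.1196 / 0.134 = 0.8925
  Grid parity achieved (ratio <= 1)? yes

0.8925


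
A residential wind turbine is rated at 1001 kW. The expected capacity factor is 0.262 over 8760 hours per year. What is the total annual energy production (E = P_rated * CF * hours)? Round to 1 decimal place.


Annual energy = rated_kW * capacity_factor * hours_per_year
Given: P_rated = 1001 kW, CF = 0.262, hours = 8760
E = 1001 * 0.262 * 8760
E = 2297415.1 kWh

2297415.1


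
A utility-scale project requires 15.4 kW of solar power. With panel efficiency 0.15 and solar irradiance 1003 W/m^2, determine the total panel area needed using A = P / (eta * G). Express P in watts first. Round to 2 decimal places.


Convert target power to watts: P = 15.4 * 1000 = 15400.0 W
Compute denominator: eta * G = 0.15 * 1003 = 150.45
Required area A = P / (eta * G) = 15400.0 / 150.45
A = 102.36 m^2

102.36


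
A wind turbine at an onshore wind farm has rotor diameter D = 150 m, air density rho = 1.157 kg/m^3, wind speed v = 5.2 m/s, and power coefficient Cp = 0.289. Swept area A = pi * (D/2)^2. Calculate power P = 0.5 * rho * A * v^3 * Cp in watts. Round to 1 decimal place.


Step 1 -- Compute swept area:
  A = pi * (D/2)^2 = pi * (150/2)^2 = 17671.46 m^2
Step 2 -- Apply wind power equation:
  P = 0.5 * rho * A * v^3 * Cp
  v^3 = 5.2^3 = 140.608
  P = 0.5 * 1.157 * 17671.46 * 140.608 * 0.289
  P = 415416.4 W

415416.4


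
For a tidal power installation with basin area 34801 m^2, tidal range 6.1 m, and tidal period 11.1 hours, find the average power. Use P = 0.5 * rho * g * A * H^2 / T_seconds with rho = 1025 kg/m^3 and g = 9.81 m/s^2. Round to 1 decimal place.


Convert period to seconds: T = 11.1 * 3600 = 39960.0 s
H^2 = 6.1^2 = 37.21
P = 0.5 * rho * g * A * H^2 / T
P = 0.5 * 1025 * 9.81 * 34801 * 37.21 / 39960.0
P = 162925.4 W

162925.4


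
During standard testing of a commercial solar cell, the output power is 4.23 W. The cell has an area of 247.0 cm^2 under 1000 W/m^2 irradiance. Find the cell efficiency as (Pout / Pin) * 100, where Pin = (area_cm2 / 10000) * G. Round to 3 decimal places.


First compute the input power:
  Pin = area_cm2 / 10000 * G = 247.0 / 10000 * 1000 = 24.7 W
Then compute efficiency:
  Efficiency = (Pout / Pin) * 100 = (4.23 / 24.7) * 100
  Efficiency = 17.126%

17.126


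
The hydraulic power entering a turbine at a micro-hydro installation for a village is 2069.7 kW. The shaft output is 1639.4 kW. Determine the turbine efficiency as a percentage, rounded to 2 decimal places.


Turbine efficiency = (output power / input power) * 100
eta = (1639.4 / 2069.7) * 100
eta = 79.21%

79.21


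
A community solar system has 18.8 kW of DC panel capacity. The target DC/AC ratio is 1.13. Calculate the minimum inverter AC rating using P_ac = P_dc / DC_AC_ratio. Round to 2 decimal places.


The inverter AC capacity is determined by the DC/AC ratio.
Given: P_dc = 18.8 kW, DC/AC ratio = 1.13
P_ac = P_dc / ratio = 18.8 / 1.13
P_ac = 16.64 kW

16.64


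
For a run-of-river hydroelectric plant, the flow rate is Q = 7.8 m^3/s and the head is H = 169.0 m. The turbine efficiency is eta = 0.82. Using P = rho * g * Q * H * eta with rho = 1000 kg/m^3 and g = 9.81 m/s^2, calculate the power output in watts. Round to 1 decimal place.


Apply the hydropower formula P = rho * g * Q * H * eta
rho * g = 1000 * 9.81 = 9810.0
P = 9810.0 * 7.8 * 169.0 * 0.82
P = 10603864.4 W

10603864.4


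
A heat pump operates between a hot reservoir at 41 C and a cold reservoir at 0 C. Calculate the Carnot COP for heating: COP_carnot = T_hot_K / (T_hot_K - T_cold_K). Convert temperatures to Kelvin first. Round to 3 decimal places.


Convert to Kelvin:
  T_hot = 41 + 273.15 = 314.15 K
  T_cold = 0 + 273.15 = 273.15 K
Apply Carnot COP formula:
  COP = T_hot_K / (T_hot_K - T_cold_K) = 314.15 / 41.0
  COP = 7.662

7.662


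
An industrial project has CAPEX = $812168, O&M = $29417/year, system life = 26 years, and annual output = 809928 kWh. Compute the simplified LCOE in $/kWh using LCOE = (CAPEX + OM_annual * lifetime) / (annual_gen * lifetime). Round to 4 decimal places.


Total cost = CAPEX + OM * lifetime = 812168 + 29417 * 26 = 812168 + 764842 = 1577010
Total generation = annual * lifetime = 809928 * 26 = 21058128 kWh
LCOE = 1577010 / 21058128
LCOE = 0.0749 $/kWh

0.0749


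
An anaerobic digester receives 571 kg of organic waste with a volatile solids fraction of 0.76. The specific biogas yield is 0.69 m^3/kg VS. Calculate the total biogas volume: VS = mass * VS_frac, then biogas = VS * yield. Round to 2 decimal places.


Compute volatile solids:
  VS = mass * VS_fraction = 571 * 0.76 = 433.96 kg
Calculate biogas volume:
  Biogas = VS * specific_yield = 433.96 * 0.69
  Biogas = 299.43 m^3

299.43


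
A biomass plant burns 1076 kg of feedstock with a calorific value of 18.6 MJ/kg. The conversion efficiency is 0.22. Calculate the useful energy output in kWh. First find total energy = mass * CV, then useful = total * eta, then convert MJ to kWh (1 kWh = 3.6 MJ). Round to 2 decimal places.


Total energy = mass * CV = 1076 * 18.6 = 20013.6 MJ
Useful energy = total * eta = 20013.6 * 0.22 = 4402.99 MJ
Convert to kWh: 4402.99 / 3.6
Useful energy = 1223.05 kWh

1223.05


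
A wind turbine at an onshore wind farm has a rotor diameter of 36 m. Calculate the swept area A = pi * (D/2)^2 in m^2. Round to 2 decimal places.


Compute the rotor radius:
  r = D / 2 = 36 / 2 = 18.0 m
Calculate swept area:
  A = pi * r^2 = pi * 18.0^2
  A = 1017.88 m^2

1017.88


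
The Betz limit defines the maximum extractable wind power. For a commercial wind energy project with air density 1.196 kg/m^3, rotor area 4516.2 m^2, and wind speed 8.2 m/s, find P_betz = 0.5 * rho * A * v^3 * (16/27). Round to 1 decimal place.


The Betz coefficient Cp_max = 16/27 = 0.5926
v^3 = 8.2^3 = 551.368
P_betz = 0.5 * rho * A * v^3 * Cp_max
P_betz = 0.5 * 1.196 * 4516.2 * 551.368 * 0.5926
P_betz = 882413.5 W

882413.5


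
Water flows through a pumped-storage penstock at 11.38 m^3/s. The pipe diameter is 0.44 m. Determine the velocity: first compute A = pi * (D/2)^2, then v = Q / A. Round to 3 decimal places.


Compute pipe cross-sectional area:
  A = pi * (D/2)^2 = pi * (0.44/2)^2 = 0.1521 m^2
Calculate velocity:
  v = Q / A = 11.38 / 0.1521
  v = 74.842 m/s

74.842


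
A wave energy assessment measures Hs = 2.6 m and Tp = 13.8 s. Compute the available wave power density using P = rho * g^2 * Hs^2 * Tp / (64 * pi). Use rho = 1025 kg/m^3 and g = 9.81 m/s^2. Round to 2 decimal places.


Apply wave power formula:
  g^2 = 9.81^2 = 96.2361
  Hs^2 = 2.6^2 = 6.76
  Numerator = rho * g^2 * Hs^2 * Tp = 1025 * 96.2361 * 6.76 * 13.8 = 9202115.13
  Denominator = 64 * pi = 201.0619
  P = 9202115.13 / 201.0619 = 45767.57 W/m

45767.57


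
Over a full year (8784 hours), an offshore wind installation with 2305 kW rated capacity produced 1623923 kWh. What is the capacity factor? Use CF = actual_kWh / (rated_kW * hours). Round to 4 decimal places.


Capacity factor = actual output / maximum possible output
Maximum possible = rated * hours = 2305 * 8784 = 20247120 kWh
CF = 1623923 / 20247120
CF = 0.0802

0.0802


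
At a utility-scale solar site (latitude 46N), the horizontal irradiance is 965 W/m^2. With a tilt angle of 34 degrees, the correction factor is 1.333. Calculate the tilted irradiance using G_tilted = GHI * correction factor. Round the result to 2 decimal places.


Identify the given values:
  GHI = 965 W/m^2, tilt correction factor = 1.333
Apply the formula G_tilted = GHI * factor:
  G_tilted = 965 * 1.333
  G_tilted = 1286.35 W/m^2

1286.35


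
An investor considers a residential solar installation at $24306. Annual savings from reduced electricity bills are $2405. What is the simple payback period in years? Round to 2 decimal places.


Simple payback period = initial cost / annual savings
Payback = 24306 / 2405
Payback = 10.11 years

10.11


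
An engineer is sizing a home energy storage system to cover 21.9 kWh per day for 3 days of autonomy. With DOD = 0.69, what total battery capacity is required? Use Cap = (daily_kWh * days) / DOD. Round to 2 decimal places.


Total energy needed = daily * days = 21.9 * 3 = 65.7 kWh
Account for depth of discharge:
  Cap = total_energy / DOD = 65.7 / 0.69
  Cap = 95.22 kWh

95.22


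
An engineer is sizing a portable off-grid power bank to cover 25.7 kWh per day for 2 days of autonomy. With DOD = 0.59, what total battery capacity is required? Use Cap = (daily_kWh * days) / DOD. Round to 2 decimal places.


Total energy needed = daily * days = 25.7 * 2 = 51.4 kWh
Account for depth of discharge:
  Cap = total_energy / DOD = 51.4 / 0.59
  Cap = 87.12 kWh

87.12


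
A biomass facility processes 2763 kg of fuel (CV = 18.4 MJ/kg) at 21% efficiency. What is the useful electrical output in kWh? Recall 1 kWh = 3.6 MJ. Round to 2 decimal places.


Total energy = mass * CV = 2763 * 18.4 = 50839.2 MJ
Useful energy = total * eta = 50839.2 * 0.21 = 10676.23 MJ
Convert to kWh: 10676.23 / 3.6
Useful energy = 2965.62 kWh

2965.62


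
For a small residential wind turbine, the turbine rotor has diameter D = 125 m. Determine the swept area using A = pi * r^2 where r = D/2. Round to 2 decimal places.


Compute the rotor radius:
  r = D / 2 = 125 / 2 = 62.5 m
Calculate swept area:
  A = pi * r^2 = pi * 62.5^2
  A = 12271.85 m^2

12271.85


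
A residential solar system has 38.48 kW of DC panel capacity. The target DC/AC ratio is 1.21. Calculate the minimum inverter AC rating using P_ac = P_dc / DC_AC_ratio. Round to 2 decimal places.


The inverter AC capacity is determined by the DC/AC ratio.
Given: P_dc = 38.48 kW, DC/AC ratio = 1.21
P_ac = P_dc / ratio = 38.48 / 1.21
P_ac = 31.80 kW

31.80


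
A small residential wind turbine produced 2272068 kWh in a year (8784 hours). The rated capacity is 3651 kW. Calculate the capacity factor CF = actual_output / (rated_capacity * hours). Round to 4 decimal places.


Capacity factor = actual output / maximum possible output
Maximum possible = rated * hours = 3651 * 8784 = 32070384 kWh
CF = 2272068 / 32070384
CF = 0.0708

0.0708


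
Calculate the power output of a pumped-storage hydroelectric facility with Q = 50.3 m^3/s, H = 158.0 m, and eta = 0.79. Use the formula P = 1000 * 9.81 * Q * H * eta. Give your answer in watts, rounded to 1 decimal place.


Apply the hydropower formula P = rho * g * Q * H * eta
rho * g = 1000 * 9.81 = 9810.0
P = 9810.0 * 50.3 * 158.0 * 0.79
P = 61591555.3 W

61591555.3


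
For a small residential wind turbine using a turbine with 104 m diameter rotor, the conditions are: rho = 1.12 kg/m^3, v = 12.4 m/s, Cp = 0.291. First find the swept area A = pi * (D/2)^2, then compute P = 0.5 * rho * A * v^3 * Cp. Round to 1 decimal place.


Step 1 -- Compute swept area:
  A = pi * (D/2)^2 = pi * (104/2)^2 = 8494.87 m^2
Step 2 -- Apply wind power equation:
  P = 0.5 * rho * A * v^3 * Cp
  v^3 = 12.4^3 = 1906.624
  P = 0.5 * 1.12 * 8494.87 * 1906.624 * 0.291
  P = 2639384.3 W

2639384.3


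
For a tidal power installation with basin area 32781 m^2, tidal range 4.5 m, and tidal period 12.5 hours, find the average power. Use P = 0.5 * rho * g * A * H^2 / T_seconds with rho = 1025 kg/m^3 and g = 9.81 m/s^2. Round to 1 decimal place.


Convert period to seconds: T = 12.5 * 3600 = 45000.0 s
H^2 = 4.5^2 = 20.25
P = 0.5 * rho * g * A * H^2 / T
P = 0.5 * 1025 * 9.81 * 32781 * 20.25 / 45000.0
P = 74164.8 W

74164.8


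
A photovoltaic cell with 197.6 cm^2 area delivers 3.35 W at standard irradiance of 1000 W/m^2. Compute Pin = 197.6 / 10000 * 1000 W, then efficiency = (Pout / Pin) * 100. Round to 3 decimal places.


First compute the input power:
  Pin = area_cm2 / 10000 * G = 197.6 / 10000 * 1000 = 19.76 W
Then compute efficiency:
  Efficiency = (Pout / Pin) * 100 = (3.35 / 19.76) * 100
  Efficiency = 16.953%

16.953


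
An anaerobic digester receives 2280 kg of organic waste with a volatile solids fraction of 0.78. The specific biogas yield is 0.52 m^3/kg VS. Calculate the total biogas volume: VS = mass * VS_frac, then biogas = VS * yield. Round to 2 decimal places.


Compute volatile solids:
  VS = mass * VS_fraction = 2280 * 0.78 = 1778.4 kg
Calculate biogas volume:
  Biogas = VS * specific_yield = 1778.4 * 0.52
  Biogas = 924.77 m^3

924.77


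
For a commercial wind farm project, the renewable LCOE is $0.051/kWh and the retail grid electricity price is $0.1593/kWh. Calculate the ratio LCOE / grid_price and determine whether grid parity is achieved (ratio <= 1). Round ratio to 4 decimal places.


Compare LCOE to grid price:
  LCOE = $0.051/kWh, Grid price = $0.1593/kWh
  Ratio = LCOE / grid_price = 0.051 / 0.1593 = 0.3202
  Grid parity achieved (ratio <= 1)? yes

0.3202


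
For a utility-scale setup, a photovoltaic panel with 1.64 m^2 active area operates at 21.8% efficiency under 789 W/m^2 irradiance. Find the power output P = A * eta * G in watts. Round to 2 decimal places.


Use the solar power formula P = A * eta * G.
Given: A = 1.64 m^2, eta = 0.218, G = 789 W/m^2
P = 1.64 * 0.218 * 789
P = 282.08 W

282.08


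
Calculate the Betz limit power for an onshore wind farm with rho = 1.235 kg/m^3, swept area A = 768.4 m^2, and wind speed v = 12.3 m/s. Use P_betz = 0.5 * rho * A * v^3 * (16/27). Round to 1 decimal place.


The Betz coefficient Cp_max = 16/27 = 0.5926
v^3 = 12.3^3 = 1860.867
P_betz = 0.5 * rho * A * v^3 * Cp_max
P_betz = 0.5 * 1.235 * 768.4 * 1860.867 * 0.5926
P_betz = 523233.9 W

523233.9


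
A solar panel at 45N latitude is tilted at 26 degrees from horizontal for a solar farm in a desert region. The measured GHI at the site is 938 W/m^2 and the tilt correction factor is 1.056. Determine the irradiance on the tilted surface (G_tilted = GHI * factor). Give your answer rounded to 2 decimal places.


Identify the given values:
  GHI = 938 W/m^2, tilt correction factor = 1.056
Apply the formula G_tilted = GHI * factor:
  G_tilted = 938 * 1.056
  G_tilted = 990.53 W/m^2

990.53


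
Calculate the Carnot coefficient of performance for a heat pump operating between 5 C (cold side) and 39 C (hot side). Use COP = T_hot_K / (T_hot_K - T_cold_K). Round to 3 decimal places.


Convert to Kelvin:
  T_hot = 39 + 273.15 = 312.15 K
  T_cold = 5 + 273.15 = 278.15 K
Apply Carnot COP formula:
  COP = T_hot_K / (T_hot_K - T_cold_K) = 312.15 / 34.0
  COP = 9.181

9.181


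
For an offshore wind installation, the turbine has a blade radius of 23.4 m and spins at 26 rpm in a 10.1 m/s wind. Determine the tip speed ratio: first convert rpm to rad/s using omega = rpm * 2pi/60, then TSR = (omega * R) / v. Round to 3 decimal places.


Convert rotational speed to rad/s:
  omega = 26 * 2 * pi / 60 = 2.7227 rad/s
Compute tip speed:
  v_tip = omega * R = 2.7227 * 23.4 = 63.711 m/s
Tip speed ratio:
  TSR = v_tip / v_wind = 63.711 / 10.1 = 6.308

6.308


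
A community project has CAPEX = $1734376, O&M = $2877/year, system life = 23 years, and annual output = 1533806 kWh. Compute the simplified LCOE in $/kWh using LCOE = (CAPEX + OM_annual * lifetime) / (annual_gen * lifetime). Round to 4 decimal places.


Total cost = CAPEX + OM * lifetime = 1734376 + 2877 * 23 = 1734376 + 66171 = 1800547
Total generation = annual * lifetime = 1533806 * 23 = 35277538 kWh
LCOE = 1800547 / 35277538
LCOE = 0.0510 $/kWh

0.0510


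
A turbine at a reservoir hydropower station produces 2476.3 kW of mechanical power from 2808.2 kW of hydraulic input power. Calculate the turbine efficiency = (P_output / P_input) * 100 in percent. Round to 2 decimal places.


Turbine efficiency = (output power / input power) * 100
eta = (2476.3 / 2808.2) * 100
eta = 88.18%

88.18


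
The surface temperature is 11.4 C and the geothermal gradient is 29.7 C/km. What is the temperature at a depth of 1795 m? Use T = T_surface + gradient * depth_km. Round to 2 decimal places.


Convert depth to km: 1795 / 1000 = 1.795 km
Temperature increase = gradient * depth_km = 29.7 * 1.795 = 53.31 C
Temperature at depth = T_surface + delta_T = 11.4 + 53.31
T = 64.71 C

64.71


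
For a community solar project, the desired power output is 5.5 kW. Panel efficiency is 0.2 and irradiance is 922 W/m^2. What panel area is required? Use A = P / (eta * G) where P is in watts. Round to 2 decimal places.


Convert target power to watts: P = 5.5 * 1000 = 5500.0 W
Compute denominator: eta * G = 0.2 * 922 = 184.4
Required area A = P / (eta * G) = 5500.0 / 184.4
A = 29.83 m^2

29.83


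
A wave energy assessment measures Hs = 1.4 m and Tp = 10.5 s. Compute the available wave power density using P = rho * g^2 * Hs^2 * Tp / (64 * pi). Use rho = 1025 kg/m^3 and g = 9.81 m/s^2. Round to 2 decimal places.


Apply wave power formula:
  g^2 = 9.81^2 = 96.2361
  Hs^2 = 1.4^2 = 1.96
  Numerator = rho * g^2 * Hs^2 * Tp = 1025 * 96.2361 * 1.96 * 10.5 = 2030052.41
  Denominator = 64 * pi = 201.0619
  P = 2030052.41 / 201.0619 = 10096.65 W/m

10096.65


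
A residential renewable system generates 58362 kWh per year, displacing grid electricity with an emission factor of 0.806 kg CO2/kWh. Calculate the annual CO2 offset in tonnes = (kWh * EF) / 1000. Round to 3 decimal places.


CO2 offset in kg = generation * emission_factor
CO2 offset = 58362 * 0.806 = 47039.77 kg
Convert to tonnes:
  CO2 offset = 47039.77 / 1000 = 47.040 tonnes

47.040


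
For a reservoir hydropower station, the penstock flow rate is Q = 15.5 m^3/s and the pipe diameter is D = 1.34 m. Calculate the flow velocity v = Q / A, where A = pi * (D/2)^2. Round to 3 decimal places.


Compute pipe cross-sectional area:
  A = pi * (D/2)^2 = pi * (1.34/2)^2 = 1.4103 m^2
Calculate velocity:
  v = Q / A = 15.5 / 1.4103
  v = 10.991 m/s

10.991


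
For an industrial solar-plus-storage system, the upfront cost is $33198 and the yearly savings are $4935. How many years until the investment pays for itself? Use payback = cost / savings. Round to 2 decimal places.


Simple payback period = initial cost / annual savings
Payback = 33198 / 4935
Payback = 6.73 years

6.73


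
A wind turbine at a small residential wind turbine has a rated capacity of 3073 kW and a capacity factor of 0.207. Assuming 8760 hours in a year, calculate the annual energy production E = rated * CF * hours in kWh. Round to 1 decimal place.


Annual energy = rated_kW * capacity_factor * hours_per_year
Given: P_rated = 3073 kW, CF = 0.207, hours = 8760
E = 3073 * 0.207 * 8760
E = 5572332.4 kWh

5572332.4


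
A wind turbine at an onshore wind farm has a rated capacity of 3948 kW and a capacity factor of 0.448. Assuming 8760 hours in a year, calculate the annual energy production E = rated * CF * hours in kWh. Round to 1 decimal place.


Annual energy = rated_kW * capacity_factor * hours_per_year
Given: P_rated = 3948 kW, CF = 0.448, hours = 8760
E = 3948 * 0.448 * 8760
E = 15493847.0 kWh

15493847.0


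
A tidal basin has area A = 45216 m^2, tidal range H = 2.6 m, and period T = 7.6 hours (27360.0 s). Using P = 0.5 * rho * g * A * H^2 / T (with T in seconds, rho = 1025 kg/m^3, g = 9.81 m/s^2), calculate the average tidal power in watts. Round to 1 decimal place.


Convert period to seconds: T = 7.6 * 3600 = 27360.0 s
H^2 = 2.6^2 = 6.76
P = 0.5 * rho * g * A * H^2 / T
P = 0.5 * 1025 * 9.81 * 45216 * 6.76 / 27360.0
P = 56167.6 W

56167.6


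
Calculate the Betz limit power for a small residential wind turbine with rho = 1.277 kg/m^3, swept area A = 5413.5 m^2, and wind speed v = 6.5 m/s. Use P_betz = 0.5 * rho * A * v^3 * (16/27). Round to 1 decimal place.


The Betz coefficient Cp_max = 16/27 = 0.5926
v^3 = 6.5^3 = 274.625
P_betz = 0.5 * rho * A * v^3 * Cp_max
P_betz = 0.5 * 1.277 * 5413.5 * 274.625 * 0.5926
P_betz = 562516.6 W

562516.6


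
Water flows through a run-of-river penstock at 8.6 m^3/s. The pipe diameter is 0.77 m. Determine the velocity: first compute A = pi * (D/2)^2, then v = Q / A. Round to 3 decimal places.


Compute pipe cross-sectional area:
  A = pi * (D/2)^2 = pi * (0.77/2)^2 = 0.4657 m^2
Calculate velocity:
  v = Q / A = 8.6 / 0.4657
  v = 18.468 m/s

18.468


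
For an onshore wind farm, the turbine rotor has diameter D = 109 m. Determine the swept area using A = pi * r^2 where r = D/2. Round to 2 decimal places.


Compute the rotor radius:
  r = D / 2 = 109 / 2 = 54.5 m
Calculate swept area:
  A = pi * r^2 = pi * 54.5^2
  A = 9331.32 m^2

9331.32


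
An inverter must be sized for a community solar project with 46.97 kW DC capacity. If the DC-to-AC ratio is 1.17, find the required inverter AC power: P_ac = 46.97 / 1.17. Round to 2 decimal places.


The inverter AC capacity is determined by the DC/AC ratio.
Given: P_dc = 46.97 kW, DC/AC ratio = 1.17
P_ac = P_dc / ratio = 46.97 / 1.17
P_ac = 40.15 kW

40.15


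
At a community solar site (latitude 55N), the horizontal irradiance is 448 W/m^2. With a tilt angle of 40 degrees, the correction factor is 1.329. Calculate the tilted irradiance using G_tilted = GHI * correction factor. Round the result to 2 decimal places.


Identify the given values:
  GHI = 448 W/m^2, tilt correction factor = 1.329
Apply the formula G_tilted = GHI * factor:
  G_tilted = 448 * 1.329
  G_tilted = 595.39 W/m^2

595.39


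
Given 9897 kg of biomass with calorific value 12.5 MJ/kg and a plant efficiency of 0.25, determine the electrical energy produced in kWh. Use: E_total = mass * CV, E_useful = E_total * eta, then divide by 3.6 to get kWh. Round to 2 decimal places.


Total energy = mass * CV = 9897 * 12.5 = 123712.5 MJ
Useful energy = total * eta = 123712.5 * 0.25 = 30928.13 MJ
Convert to kWh: 30928.13 / 3.6
Useful energy = 8591.15 kWh

8591.15


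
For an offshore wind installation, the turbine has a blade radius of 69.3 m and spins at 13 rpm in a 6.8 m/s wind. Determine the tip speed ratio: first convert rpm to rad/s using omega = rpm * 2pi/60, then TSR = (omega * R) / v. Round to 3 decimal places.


Convert rotational speed to rad/s:
  omega = 13 * 2 * pi / 60 = 1.3614 rad/s
Compute tip speed:
  v_tip = omega * R = 1.3614 * 69.3 = 94.342 m/s
Tip speed ratio:
  TSR = v_tip / v_wind = 94.342 / 6.8 = 13.874

13.874


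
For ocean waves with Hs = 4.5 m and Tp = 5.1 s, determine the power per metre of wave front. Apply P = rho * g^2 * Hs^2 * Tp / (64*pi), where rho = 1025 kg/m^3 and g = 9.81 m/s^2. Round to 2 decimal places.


Apply wave power formula:
  g^2 = 9.81^2 = 96.2361
  Hs^2 = 4.5^2 = 20.25
  Numerator = rho * g^2 * Hs^2 * Tp = 1025 * 96.2361 * 20.25 * 5.1 = 10187252.81
  Denominator = 64 * pi = 201.0619
  P = 10187252.81 / 201.0619 = 50667.24 W/m

50667.24


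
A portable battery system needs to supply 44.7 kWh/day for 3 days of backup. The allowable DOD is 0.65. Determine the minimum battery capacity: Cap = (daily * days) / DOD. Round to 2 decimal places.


Total energy needed = daily * days = 44.7 * 3 = 134.1 kWh
Account for depth of discharge:
  Cap = total_energy / DOD = 134.1 / 0.65
  Cap = 206.31 kWh

206.31


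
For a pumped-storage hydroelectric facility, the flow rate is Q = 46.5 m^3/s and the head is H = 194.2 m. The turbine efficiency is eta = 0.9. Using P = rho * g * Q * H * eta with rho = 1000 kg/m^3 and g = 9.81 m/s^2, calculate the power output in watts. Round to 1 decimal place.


Apply the hydropower formula P = rho * g * Q * H * eta
rho * g = 1000 * 9.81 = 9810.0
P = 9810.0 * 46.5 * 194.2 * 0.9
P = 79728518.7 W

79728518.7


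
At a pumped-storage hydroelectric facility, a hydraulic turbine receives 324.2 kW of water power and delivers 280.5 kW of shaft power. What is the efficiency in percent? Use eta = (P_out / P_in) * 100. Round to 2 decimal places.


Turbine efficiency = (output power / input power) * 100
eta = (280.5 / 324.2) * 100
eta = 86.52%

86.52


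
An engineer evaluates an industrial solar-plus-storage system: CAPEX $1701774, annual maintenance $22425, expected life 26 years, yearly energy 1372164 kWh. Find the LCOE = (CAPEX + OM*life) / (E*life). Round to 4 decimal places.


Total cost = CAPEX + OM * lifetime = 1701774 + 22425 * 26 = 1701774 + 583050 = 2284824
Total generation = annual * lifetime = 1372164 * 26 = 35676264 kWh
LCOE = 2284824 / 35676264
LCOE = 0.0640 $/kWh

0.0640


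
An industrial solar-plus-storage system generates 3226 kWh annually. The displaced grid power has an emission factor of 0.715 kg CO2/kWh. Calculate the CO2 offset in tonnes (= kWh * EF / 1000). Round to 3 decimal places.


CO2 offset in kg = generation * emission_factor
CO2 offset = 3226 * 0.715 = 2306.59 kg
Convert to tonnes:
  CO2 offset = 2306.59 / 1000 = 2.307 tonnes

2.307


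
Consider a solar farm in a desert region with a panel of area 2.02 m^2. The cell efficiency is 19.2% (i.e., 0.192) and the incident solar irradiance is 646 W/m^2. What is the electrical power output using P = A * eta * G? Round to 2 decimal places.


Use the solar power formula P = A * eta * G.
Given: A = 2.02 m^2, eta = 0.192, G = 646 W/m^2
P = 2.02 * 0.192 * 646
P = 250.54 W

250.54


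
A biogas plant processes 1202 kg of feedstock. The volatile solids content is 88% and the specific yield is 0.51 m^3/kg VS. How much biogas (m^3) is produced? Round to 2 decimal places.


Compute volatile solids:
  VS = mass * VS_fraction = 1202 * 0.88 = 1057.76 kg
Calculate biogas volume:
  Biogas = VS * specific_yield = 1057.76 * 0.51
  Biogas = 539.46 m^3

539.46


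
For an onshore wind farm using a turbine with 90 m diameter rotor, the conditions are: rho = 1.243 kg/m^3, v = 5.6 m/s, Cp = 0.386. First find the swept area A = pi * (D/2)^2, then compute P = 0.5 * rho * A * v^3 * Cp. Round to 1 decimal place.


Step 1 -- Compute swept area:
  A = pi * (D/2)^2 = pi * (90/2)^2 = 6361.73 m^2
Step 2 -- Apply wind power equation:
  P = 0.5 * rho * A * v^3 * Cp
  v^3 = 5.6^3 = 175.616
  P = 0.5 * 1.243 * 6361.73 * 175.616 * 0.386
  P = 268020.1 W

268020.1


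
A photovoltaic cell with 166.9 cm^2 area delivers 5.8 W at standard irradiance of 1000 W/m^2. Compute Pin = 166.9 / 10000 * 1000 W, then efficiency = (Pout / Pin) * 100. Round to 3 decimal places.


First compute the input power:
  Pin = area_cm2 / 10000 * G = 166.9 / 10000 * 1000 = 16.69 W
Then compute efficiency:
  Efficiency = (Pout / Pin) * 100 = (5.8 / 16.69) * 100
  Efficiency = 34.751%

34.751


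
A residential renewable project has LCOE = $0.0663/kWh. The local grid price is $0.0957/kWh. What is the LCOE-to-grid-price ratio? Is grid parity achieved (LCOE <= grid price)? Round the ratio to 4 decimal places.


Compare LCOE to grid price:
  LCOE = $0.0663/kWh, Grid price = $0.0957/kWh
  Ratio = LCOE / grid_price = 0.0663 / 0.0957 = 0.6928
  Grid parity achieved (ratio <= 1)? yes

0.6928


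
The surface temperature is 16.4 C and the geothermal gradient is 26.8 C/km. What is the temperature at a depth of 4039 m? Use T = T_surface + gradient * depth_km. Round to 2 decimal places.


Convert depth to km: 4039 / 1000 = 4.039 km
Temperature increase = gradient * depth_km = 26.8 * 4.039 = 108.25 C
Temperature at depth = T_surface + delta_T = 16.4 + 108.25
T = 124.65 C

124.65


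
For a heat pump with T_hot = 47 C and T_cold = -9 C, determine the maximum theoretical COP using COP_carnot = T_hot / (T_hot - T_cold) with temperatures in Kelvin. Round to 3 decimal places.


Convert to Kelvin:
  T_hot = 47 + 273.15 = 320.15 K
  T_cold = -9 + 273.15 = 264.15 K
Apply Carnot COP formula:
  COP = T_hot_K / (T_hot_K - T_cold_K) = 320.15 / 56.0
  COP = 5.717

5.717


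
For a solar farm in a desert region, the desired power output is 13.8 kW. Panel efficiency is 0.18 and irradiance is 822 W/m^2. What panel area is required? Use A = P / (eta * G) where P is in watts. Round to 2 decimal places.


Convert target power to watts: P = 13.8 * 1000 = 13800.0 W
Compute denominator: eta * G = 0.18 * 822 = 147.96
Required area A = P / (eta * G) = 13800.0 / 147.96
A = 93.27 m^2

93.27


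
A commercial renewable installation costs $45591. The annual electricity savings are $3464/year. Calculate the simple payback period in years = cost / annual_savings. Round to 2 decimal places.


Simple payback period = initial cost / annual savings
Payback = 45591 / 3464
Payback = 13.16 years

13.16


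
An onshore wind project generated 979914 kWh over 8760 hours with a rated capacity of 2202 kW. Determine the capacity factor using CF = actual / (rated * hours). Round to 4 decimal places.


Capacity factor = actual output / maximum possible output
Maximum possible = rated * hours = 2202 * 8760 = 19289520 kWh
CF = 979914 / 19289520
CF = 0.0508

0.0508


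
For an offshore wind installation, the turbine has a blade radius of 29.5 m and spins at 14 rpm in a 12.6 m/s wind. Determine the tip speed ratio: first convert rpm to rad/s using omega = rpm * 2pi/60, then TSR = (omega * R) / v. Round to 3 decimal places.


Convert rotational speed to rad/s:
  omega = 14 * 2 * pi / 60 = 1.4661 rad/s
Compute tip speed:
  v_tip = omega * R = 1.4661 * 29.5 = 43.249 m/s
Tip speed ratio:
  TSR = v_tip / v_wind = 43.249 / 12.6 = 3.432

3.432


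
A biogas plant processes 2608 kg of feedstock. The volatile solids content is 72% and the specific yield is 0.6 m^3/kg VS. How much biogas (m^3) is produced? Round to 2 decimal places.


Compute volatile solids:
  VS = mass * VS_fraction = 2608 * 0.72 = 1877.76 kg
Calculate biogas volume:
  Biogas = VS * specific_yield = 1877.76 * 0.6
  Biogas = 1126.66 m^3

1126.66


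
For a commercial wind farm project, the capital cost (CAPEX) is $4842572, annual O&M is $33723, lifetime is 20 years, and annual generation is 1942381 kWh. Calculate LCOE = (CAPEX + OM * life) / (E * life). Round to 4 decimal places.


Total cost = CAPEX + OM * lifetime = 4842572 + 33723 * 20 = 4842572 + 674460 = 5517032
Total generation = annual * lifetime = 1942381 * 20 = 38847620 kWh
LCOE = 5517032 / 38847620
LCOE = 0.1420 $/kWh

0.1420


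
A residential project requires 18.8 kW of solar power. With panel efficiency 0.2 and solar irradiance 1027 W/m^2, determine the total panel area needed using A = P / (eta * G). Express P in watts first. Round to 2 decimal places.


Convert target power to watts: P = 18.8 * 1000 = 18800.0 W
Compute denominator: eta * G = 0.2 * 1027 = 205.4
Required area A = P / (eta * G) = 18800.0 / 205.4
A = 91.53 m^2

91.53


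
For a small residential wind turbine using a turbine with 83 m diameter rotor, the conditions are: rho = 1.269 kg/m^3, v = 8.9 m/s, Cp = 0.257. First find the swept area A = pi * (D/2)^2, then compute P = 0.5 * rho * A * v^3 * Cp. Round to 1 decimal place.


Step 1 -- Compute swept area:
  A = pi * (D/2)^2 = pi * (83/2)^2 = 5410.61 m^2
Step 2 -- Apply wind power equation:
  P = 0.5 * rho * A * v^3 * Cp
  v^3 = 8.9^3 = 704.969
  P = 0.5 * 1.269 * 5410.61 * 704.969 * 0.257
  P = 621986.3 W

621986.3


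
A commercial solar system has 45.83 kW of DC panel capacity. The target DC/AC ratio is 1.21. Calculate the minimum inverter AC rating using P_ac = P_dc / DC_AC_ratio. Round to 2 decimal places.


The inverter AC capacity is determined by the DC/AC ratio.
Given: P_dc = 45.83 kW, DC/AC ratio = 1.21
P_ac = P_dc / ratio = 45.83 / 1.21
P_ac = 37.88 kW

37.88


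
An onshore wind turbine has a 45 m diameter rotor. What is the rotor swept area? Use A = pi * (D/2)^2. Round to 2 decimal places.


Compute the rotor radius:
  r = D / 2 = 45 / 2 = 22.5 m
Calculate swept area:
  A = pi * r^2 = pi * 22.5^2
  A = 1590.43 m^2

1590.43


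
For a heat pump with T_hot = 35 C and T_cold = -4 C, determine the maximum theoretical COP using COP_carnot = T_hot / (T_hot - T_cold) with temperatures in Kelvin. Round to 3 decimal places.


Convert to Kelvin:
  T_hot = 35 + 273.15 = 308.15 K
  T_cold = -4 + 273.15 = 269.15 K
Apply Carnot COP formula:
  COP = T_hot_K / (T_hot_K - T_cold_K) = 308.15 / 39.0
  COP = 7.901

7.901


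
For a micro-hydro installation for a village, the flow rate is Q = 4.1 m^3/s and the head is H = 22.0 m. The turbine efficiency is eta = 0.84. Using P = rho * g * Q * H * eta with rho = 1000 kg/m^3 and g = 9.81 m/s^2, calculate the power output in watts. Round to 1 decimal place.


Apply the hydropower formula P = rho * g * Q * H * eta
rho * g = 1000 * 9.81 = 9810.0
P = 9810.0 * 4.1 * 22.0 * 0.84
P = 743284.1 W

743284.1


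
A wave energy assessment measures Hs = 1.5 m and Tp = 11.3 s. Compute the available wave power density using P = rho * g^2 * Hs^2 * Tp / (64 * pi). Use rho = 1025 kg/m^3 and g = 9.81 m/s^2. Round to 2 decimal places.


Apply wave power formula:
  g^2 = 9.81^2 = 96.2361
  Hs^2 = 1.5^2 = 2.25
  Numerator = rho * g^2 * Hs^2 * Tp = 1025 * 96.2361 * 2.25 * 11.3 = 2507972.91
  Denominator = 64 * pi = 201.0619
  P = 2507972.91 / 201.0619 = 12473.63 W/m

12473.63


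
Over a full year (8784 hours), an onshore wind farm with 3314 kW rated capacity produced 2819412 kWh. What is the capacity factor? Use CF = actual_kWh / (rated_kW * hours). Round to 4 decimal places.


Capacity factor = actual output / maximum possible output
Maximum possible = rated * hours = 3314 * 8784 = 29110176 kWh
CF = 2819412 / 29110176
CF = 0.0969

0.0969


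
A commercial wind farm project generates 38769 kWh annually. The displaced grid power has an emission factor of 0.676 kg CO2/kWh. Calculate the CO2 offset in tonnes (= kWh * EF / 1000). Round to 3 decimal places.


CO2 offset in kg = generation * emission_factor
CO2 offset = 38769 * 0.676 = 26207.84 kg
Convert to tonnes:
  CO2 offset = 26207.84 / 1000 = 26.208 tonnes

26.208


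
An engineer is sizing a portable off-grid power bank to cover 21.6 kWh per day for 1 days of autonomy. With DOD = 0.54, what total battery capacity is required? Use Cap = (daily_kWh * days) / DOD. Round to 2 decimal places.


Total energy needed = daily * days = 21.6 * 1 = 21.6 kWh
Account for depth of discharge:
  Cap = total_energy / DOD = 21.6 / 0.54
  Cap = 40.00 kWh

40.00
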